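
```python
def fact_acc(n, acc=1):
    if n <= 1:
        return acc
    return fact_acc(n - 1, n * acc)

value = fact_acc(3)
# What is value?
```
Call trace:
fact_acc(n=3, acc=1)
  fact_acc(n=2, acc=3)
    fact_acc(n=1, acc=6)
    -> return 6
  -> return 6
-> return 6

Final answer: 6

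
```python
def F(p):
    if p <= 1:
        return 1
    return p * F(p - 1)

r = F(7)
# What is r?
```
Call trace:
F(p=7)
  F(p=6)
    F(p=5)
      F(p=4)
        F(p=3)
          F(p=2)
            F(p=1)
            -> return 1
          -> return 2
        -> return 6
      -> return 24
    -> return 120
  -> return 720
-> return 5040

Final answer: 5040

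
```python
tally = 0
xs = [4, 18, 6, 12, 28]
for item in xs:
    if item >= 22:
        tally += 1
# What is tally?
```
Trace:
  tally=0
  tally=0, item=4
  tally=0, item=18
  tally=0, item=6
  tally=0, item=12
  tally=1, item=28

Final answer: 1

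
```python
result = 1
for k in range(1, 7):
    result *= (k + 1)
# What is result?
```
Trace:
  result=1
  result=2, k=1
  result=6, k=2
  result=24, k=3
  result=120, k=4
  result=720, k=5
  result=5040, k=6

Final answer: 5040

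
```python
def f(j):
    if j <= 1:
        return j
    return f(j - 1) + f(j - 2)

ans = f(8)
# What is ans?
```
Call trace (a repeated sub-call is expanded the first time; later identical calls just restate its return value):
f(j=8)
  f(j=7)
    f(j=6)
      f(j=5)
        f(j=4)
          f(j=3)
            f(j=2)
              f(j=1)
              -> return 1
              f(j=0)
              -> return 0
            -> return 1
            f(j=1)
            -> return 1
          -> return 2
          f(j=2) -> return 1  (same call as traced above)
        -> return 3
        f(j=3) -> return 2  (same call as traced above)
      -> return 5
      f(j=4) -> return 3  (same call as traced above)
    -> return 8
    f(j=5) -> return 5  (same call as traced above)
  -> return 13
  f(j=6) -> return 8  (same call as traced above)
-> return 21

Final answer: 21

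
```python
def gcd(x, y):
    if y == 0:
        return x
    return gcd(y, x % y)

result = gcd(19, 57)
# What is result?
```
Call trace:
gcd(x=19, y=57)
  gcd(x=57, y=19)
    gcd(x=19, y=0)
    -> return 19
  -> return 19
-> return 19

Final answer: 19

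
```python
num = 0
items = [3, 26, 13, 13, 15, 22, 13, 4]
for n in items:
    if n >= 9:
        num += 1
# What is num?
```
Trace:
  num=0
  num=0, n=3
  num=1, n=26
  num=2, n=13
  num=3, n=13
  num=4, n=15
  num=5, n=22
  num=6, n=13
  num=6, n=4

Final answer: 6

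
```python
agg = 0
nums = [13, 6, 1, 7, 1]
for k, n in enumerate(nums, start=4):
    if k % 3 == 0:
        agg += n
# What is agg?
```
Trace:
  agg=0
  agg=0, k=4, n=13
  agg=0, k=5, n=6
  agg=1, k=6, n=1
  agg=1, k=7, n=7
  agg=1, k=8, n=1

Final answer: 1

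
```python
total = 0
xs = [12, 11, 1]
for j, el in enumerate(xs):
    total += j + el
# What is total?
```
Trace:
  total=0
  total=12, j=0, el=12
  total=24, j=1, el=11
  total=27, j=2, el=1

Final answer: 27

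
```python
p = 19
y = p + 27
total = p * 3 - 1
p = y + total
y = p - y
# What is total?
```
Trace:
  p=19
  p=19, y=46
  p=19, y=46, total=56
  p=102, y=46, total=56
  p=102, y=56, total=56

Final answer: 56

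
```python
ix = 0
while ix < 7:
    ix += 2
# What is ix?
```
Trace:
  ix=0
  ix=2
  ix=4
  ix=6
  ix=8

Final answer: 8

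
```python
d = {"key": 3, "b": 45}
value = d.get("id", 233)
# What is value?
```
Trace:
  d={'key': 3, 'b': 45}
  d={'key': 3, 'b': 45}, value=233

Final answer: 233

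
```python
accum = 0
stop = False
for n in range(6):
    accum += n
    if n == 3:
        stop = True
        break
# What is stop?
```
Trace:
  accum=0
  accum=0, stop=False
  accum=0, stop=False, n=0
  accum=1, stop=False, n=1
  accum=3, stop=False, n=2
  accum=6, stop=True, n=3

Final answer: True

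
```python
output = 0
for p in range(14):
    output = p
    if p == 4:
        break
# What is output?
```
Trace:
  output=0
  output=0, p=0
  output=1, p=1
  output=2, p=2
  output=3, p=3
  output=4, p=4

Final answer: 4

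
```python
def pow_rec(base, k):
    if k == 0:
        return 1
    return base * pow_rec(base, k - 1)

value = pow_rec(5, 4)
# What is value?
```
Call trace:
pow_rec(base=5, k=4)
  pow_rec(base=5, k=3)
    pow_rec(base=5, k=2)
      pow_rec(base=5, k=1)
        pow_rec(base=5, k=0)
        -> return 1
      -> return 5
    -> return 25
  -> return 125
-> return 625

Final answer: 625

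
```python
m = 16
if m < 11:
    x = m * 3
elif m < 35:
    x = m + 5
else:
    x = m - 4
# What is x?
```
Trace:
  m=16
  m=16, x=21

Final answer: 21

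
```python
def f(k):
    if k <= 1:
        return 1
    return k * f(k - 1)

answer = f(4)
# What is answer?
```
Call trace:
f(k=4)
  f(k=3)
    f(k=2)
      f(k=1)
      -> return 1
    -> return 2
  -> return 6
-> return 24

Final answer: 24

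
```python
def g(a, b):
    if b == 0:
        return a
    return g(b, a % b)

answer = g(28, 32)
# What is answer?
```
Call trace:
g(a=28, b=32)
  g(a=32, b=28)
    g(a=28, b=4)
      g(a=4, b=0)
      -> return 4
    -> return 4
  -> return 4
-> return 4

Final answer: 4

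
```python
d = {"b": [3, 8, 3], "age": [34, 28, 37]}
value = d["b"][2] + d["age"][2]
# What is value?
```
Trace:
  d={'b': [3, 8, 3], 'age': [34, 28, 37]}
  d={'b': [3, 8, 3], 'age': [34, 28, 37]}, value=40

Final answer: 40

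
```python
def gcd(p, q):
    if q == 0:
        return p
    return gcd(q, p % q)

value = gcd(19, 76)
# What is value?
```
Call trace:
gcd(p=19, q=76)
  gcd(p=76, q=19)
    gcd(p=19, q=0)
    -> return 19
  -> return 19
-> return 19

Final answer: 19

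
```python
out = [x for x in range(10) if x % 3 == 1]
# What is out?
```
Trace:
  x=0
  x=1
  x=2
  x=3
  x=4
  x=5
  x=6
  x=7
  x=8
  x=9
  out=[1, 4, 7]

Final answer: [1, 4, 7]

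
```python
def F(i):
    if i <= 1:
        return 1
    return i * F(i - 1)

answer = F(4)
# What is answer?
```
Call trace:
F(i=4)
  F(i=3)
    F(i=2)
      F(i=1)
      -> return 1
    -> return 2
  -> return 6
-> return 24

Final answer: 24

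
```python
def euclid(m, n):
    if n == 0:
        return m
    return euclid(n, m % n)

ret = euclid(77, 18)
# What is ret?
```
Call trace:
euclid(m=77, n=18)
  euclid(m=18, n=5)
    euclid(m=5, n=3)
      euclid(m=3, n=2)
        euclid(m=2, n=1)
          euclid(m=1, n=0)
          -> return 1
        -> return 1
      -> return 1
    -> return 1
  -> return 1
-> return 1

Final answer: 1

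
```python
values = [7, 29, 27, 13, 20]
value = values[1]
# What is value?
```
Trace:
  values=[7, 29, 27, 13, 20]
  values=[7, 29, 27, 13, 20], value=29

Final answer: 29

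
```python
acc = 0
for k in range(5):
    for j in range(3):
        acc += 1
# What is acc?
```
Trace:
  acc=0
  acc=1, k=0, j=0
  acc=2, k=0, j=1
  acc=3, k=0, j=2
  acc=4, k=1, j=0
  acc=5, k=1, j=1
  acc=6, k=1, j=2
  acc=7, k=2, j=0
  acc=8, k=2, j=1
  acc=9, k=2, j=2
  acc=10, k=3, j=0
  acc=11, k=3, j=1
  acc=12, k=3, j=2
  acc=13, k=4, j=0
  acc=14, k=4, j=1
  acc=15, k=4, j=2

Final answer: 15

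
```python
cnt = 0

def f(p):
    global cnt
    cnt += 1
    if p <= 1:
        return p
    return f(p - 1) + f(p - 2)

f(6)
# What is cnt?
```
Call trace (a repeated sub-call is expanded the first time; later identical calls just restate its return value):
f(p=6)
  f(p=5)
    f(p=4)
      f(p=3)
        f(p=2)
          f(p=1)
          -> return 1
          f(p=0)
          -> return 0
        -> return 1
        f(p=1)
        -> return 1
      -> return 2
      f(p=2) -> return 1  (same call as traced above)
    -> return 3
    f(p=3) -> return 2  (same call as traced above)
  -> return 5
  f(p=4) -> return 3  (same call as traced above)
-> return 8

cnt is incremented once per call, so count the calls in each subtree. Let C(p) = number of calls made by f(p).
C(0) = C(1) = 1 (base case, no recursion); C(p) = 1 + C(p - 1) + C(p - 2) otherwise.
C(2) = 1 + C(1) + C(0) = 1 + 1 + 1 = 3
C(3) = 1 + C(2) + C(1) = 1 + 3 + 1 = 5
C(4) = 1 + C(3) + C(2) = 1 + 5 + 3 = 9
C(5) = 1 + C(4) + C(3) = 1 + 9 + 5 = 15
C(6) = 1 + C(5) + C(4) = 1 + 15 + 9 = 25
cnt = C(6) = 25

Final answer: 25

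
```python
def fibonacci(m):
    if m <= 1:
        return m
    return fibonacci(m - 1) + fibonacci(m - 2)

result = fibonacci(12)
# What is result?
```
Call trace (a repeated sub-call is expanded the first time; later identical calls just restate its return value):
fibonacci(m=12)
  fibonacci(m=11)
    fibonacci(m=10)
      fibonacci(m=9)
        fibonacci(m=8)
          fibonacci(m=7)
            fibonacci(m=6)
              fibonacci(m=5)
                fibonacci(m=4)
                  fibonacci(m=3)
                    fibonacci(m=2)
                      fibonacci(m=1)
                      -> return 1
                      fibonacci(m=0)
                      -> return 0
                    -> return 1
                    fibonacci(m=1)
                    -> return 1
                  -> return 2
                  fibonacci(m=2) -> return 1  (same call as traced above)
                -> return 3
                fibonacci(m=3) -> return 2  (same call as traced above)
              -> return 5
              fibonacci(m=4) -> return 3  (same call as traced above)
            -> return 8
            fibonacci(m=5) -> return 5  (same call as traced above)
          -> return 13
          fibonacci(m=6) -> return 8  (same call as traced above)
        -> return 21
        fibonacci(m=7) -> return 13  (same call as traced above)
      -> return 34
      fibonacci(m=8) -> return 21  (same call as traced above)
    -> return 55
    fibonacci(m=9) -> return 34  (same call as traced above)
  -> return 89
  fibonacci(m=10) -> return 55  (same call as traced above)
-> return 144

Final answer: 144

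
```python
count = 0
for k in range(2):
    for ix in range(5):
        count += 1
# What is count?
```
Trace:
  count=0
  count=1, k=0, ix=0
  count=2, k=0, ix=1
  count=3, k=0, ix=2
  count=4, k=0, ix=3
  count=5, k=0, ix=4
  count=6, k=1, ix=0
  count=7, k=1, ix=1
  count=8, k=1, ix=2
  count=9, k=1, ix=3
  count=10, k=1, ix=4

Final answer: 10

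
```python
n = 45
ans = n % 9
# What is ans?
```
Trace:
  n=45
  n=45, ans=0

Final answer: 0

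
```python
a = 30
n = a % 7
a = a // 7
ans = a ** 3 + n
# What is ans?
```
Trace:
  a=30
  a=30, n=2
  a=4, n=2
  a=4, n=2, ans=66

Final answer: 66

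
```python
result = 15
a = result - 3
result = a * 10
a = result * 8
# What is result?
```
Trace:
  result=15
  result=15, a=12
  result=120, a=12
  result=120, a=960

Final answer: 120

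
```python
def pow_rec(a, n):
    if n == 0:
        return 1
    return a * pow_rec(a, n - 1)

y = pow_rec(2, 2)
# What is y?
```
Call trace:
pow_rec(a=2, n=2)
  pow_rec(a=2, n=1)
    pow_rec(a=2, n=0)
    -> return 1
  -> return 2
-> return 4

Final answer: 4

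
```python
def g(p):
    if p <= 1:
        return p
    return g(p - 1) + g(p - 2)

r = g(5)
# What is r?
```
Call trace (a repeated sub-call is expanded the first time; later identical calls just restate its return value):
g(p=5)
  g(p=4)
    g(p=3)
      g(p=2)
        g(p=1)
        -> return 1
        g(p=0)
        -> return 0
      -> return 1
      g(p=1)
      -> return 1
    -> return 2
    g(p=2) -> return 1  (same call as traced above)
  -> return 3
  g(p=3) -> return 2  (same call as traced above)
-> return 5

Final answer: 5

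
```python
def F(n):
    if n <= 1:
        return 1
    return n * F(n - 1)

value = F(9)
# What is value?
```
Call trace:
F(n=9)
  F(n=8)
    F(n=7)
      F(n=6)
        F(n=5)
          F(n=4)
            F(n=3)
              F(n=2)
                F(n=1)
                -> return 1
              -> return 2
            -> return 6
          -> return 24
        -> return 120
      -> return 720
    -> return 5040
  -> return 40320
-> return 362880

Final answer: 362880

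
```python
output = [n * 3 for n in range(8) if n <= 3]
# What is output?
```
Trace:
  n=0
  n=1
  n=2
  n=3
  n=4
  n=5
  n=6
  n=7
  output=[0, 3, 6, 9]

Final answer: [0, 3, 6, 9]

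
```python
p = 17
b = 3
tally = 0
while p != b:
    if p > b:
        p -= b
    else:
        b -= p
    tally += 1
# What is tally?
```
Trace:
  p=17
  p=17, b=3
  p=17, b=3, tally=0
  p=14, b=3, tally=1
  p=11, b=3, tally=2
  p=8, b=3, tally=3
  p=5, b=3, tally=4
  p=2, b=3, tally=5
  p=2, b=1, tally=6
  p=1, b=1, tally=7

Final answer: 7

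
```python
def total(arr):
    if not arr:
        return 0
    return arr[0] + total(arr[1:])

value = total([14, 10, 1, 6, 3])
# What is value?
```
Call trace:
total(arr=[14, 10, 1, 6, 3])
  total(arr=[10, 1, 6, 3])
    total(arr=[1, 6, 3])
      total(arr=[6, 3])
        total(arr=[3])
          total(arr=[])
          -> return 0
        -> return 3
      -> return 9
    -> return 10
  -> return 20
-> return 34

Final answer: 34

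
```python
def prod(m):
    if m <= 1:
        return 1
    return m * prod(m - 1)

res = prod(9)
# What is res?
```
Call trace:
prod(m=9)
  prod(m=8)
    prod(m=7)
      prod(m=6)
        prod(m=5)
          prod(m=4)
            prod(m=3)
              prod(m=2)
                prod(m=1)
                -> return 1
              -> return 2
            -> return 6
          -> return 24
        -> return 120
      -> return 720
    -> return 5040
  -> return 40320
-> return 362880

Final answer: 362880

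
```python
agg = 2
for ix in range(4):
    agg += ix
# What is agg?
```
Trace:
  agg=2
  agg=2, ix=0
  agg=3, ix=1
  agg=5, ix=2
  agg=8, ix=3

Final answer: 8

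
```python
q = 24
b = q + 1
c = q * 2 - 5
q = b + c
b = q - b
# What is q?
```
Trace:
  q=24
  q=24, b=25
  q=24, b=25, c=43
  q=68, b=25, c=43
  q=68, b=43, c=43

Final answer: 68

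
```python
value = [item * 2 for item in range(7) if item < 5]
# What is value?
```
Trace:
  item=0
  item=1
  item=2
  item=3
  item=4
  item=5
  item=6
  value=[0, 2, 4, 6, 8]

Final answer: [0, 2, 4, 6, 8]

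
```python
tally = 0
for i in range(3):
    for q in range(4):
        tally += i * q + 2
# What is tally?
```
Trace:
  tally=0
  tally=2, i=0, q=0
  tally=4, i=0, q=1
  tally=6, i=0, q=2
  tally=8, i=0, q=3
  tally=10, i=1, q=0
  tally=13, i=1, q=1
  tally=17, i=1, q=2
  tally=22, i=1, q=3
  tally=24, i=2, q=0
  tally=28, i=2, q=1
  tally=34, i=2, q=2
  tally=42, i=2, q=3

Final answer: 42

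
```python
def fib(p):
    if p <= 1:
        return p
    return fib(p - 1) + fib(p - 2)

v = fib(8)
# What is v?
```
Call trace (a repeated sub-call is expanded the first time; later identical calls just restate its return value):
fib(p=8)
  fib(p=7)
    fib(p=6)
      fib(p=5)
        fib(p=4)
          fib(p=3)
            fib(p=2)
              fib(p=1)
              -> return 1
              fib(p=0)
              -> return 0
            -> return 1
            fib(p=1)
            -> return 1
          -> return 2
          fib(p=2) -> return 1  (same call as traced above)
        -> return 3
        fib(p=3) -> return 2  (same call as traced above)
      -> return 5
      fib(p=4) -> return 3  (same call as traced above)
    -> return 8
    fib(p=5) -> return 5  (same call as traced above)
  -> return 13
  fib(p=6) -> return 8  (same call as traced above)
-> return 21

Final answer: 21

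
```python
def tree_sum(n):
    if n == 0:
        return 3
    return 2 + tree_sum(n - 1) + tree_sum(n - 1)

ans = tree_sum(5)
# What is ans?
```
Call trace (a repeated sub-call is expanded the first time; later identical calls just restate its return value):
tree_sum(n=5)
  tree_sum(n=4)
    tree_sum(n=3)
      tree_sum(n=2)
        tree_sum(n=1)
          tree_sum(n=0)
          -> return 3
          tree_sum(n=0)
          -> return 3
        -> return 8
        tree_sum(n=1) -> return 8  (same call as traced above)
      -> return 18
      tree_sum(n=2) -> return 18  (same call as traced above)
    -> return 38
    tree_sum(n=3) -> return 38  (same call as traced above)
  -> return 78
  tree_sum(n=4) -> return 78  (same call as traced above)
-> return 158

Final answer: 158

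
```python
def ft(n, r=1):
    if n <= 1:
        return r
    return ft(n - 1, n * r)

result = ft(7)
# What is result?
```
Call trace:
ft(n=7, r=1)
  ft(n=6, r=7)
    ft(n=5, r=42)
      ft(n=4, r=210)
        ft(n=3, r=840)
          ft(n=2, r=2520)
            ft(n=1, r=5040)
            -> return 5040
          -> return 5040
        -> return 5040
      -> return 5040
    -> return 5040
  -> return 5040
-> return 5040

Final answer: 5040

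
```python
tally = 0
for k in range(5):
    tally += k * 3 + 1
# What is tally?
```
Trace:
  tally=0
  tally=1, k=0
  tally=5, k=1
  tally=12, k=2
  tally=22, k=3
  tally=35, k=4

Final answer: 35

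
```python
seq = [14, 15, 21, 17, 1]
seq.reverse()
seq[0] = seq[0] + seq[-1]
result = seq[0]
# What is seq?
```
Trace:
  seq=[14, 15, 21, 17, 1]
  seq=[1, 17, 21, 15, 14]
  seq=[15, 17, 21, 15, 14]
  seq=[15, 17, 21, 15, 14], result=15

Final answer: [15, 17, 21, 15, 14]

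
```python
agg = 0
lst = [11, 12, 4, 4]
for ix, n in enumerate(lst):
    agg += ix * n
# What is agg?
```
Trace:
  agg=0
  agg=0, ix=0, n=11
  agg=12, ix=1, n=12
  agg=20, ix=2, n=4
  agg=32, ix=3, n=4

Final answer: 32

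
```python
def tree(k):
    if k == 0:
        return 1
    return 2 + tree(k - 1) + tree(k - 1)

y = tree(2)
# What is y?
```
Call trace (a repeated sub-call is expanded the first time; later identical calls just restate its return value):
tree(k=2)
  tree(k=1)
    tree(k=0)
    -> return 1
    tree(k=0)
    -> return 1
  -> return 4
  tree(k=1) -> return 4  (same call as traced above)
-> return 10

Final answer: 10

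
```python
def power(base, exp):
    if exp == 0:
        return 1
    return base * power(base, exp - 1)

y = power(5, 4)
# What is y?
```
Call trace:
power(base=5, exp=4)
  power(base=5, exp=3)
    power(base=5, exp=2)
      power(base=5, exp=1)
        power(base=5, exp=0)
        -> return 1
      -> return 5
    -> return 25
  -> return 125
-> return 625

Final answer: 625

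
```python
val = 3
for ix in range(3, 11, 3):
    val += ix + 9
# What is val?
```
Trace:
  val=3
  val=15, ix=3
  val=30, ix=6
  val=48, ix=9

Final answer: 48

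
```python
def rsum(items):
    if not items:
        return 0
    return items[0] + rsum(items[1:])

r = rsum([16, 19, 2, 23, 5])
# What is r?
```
Call trace:
rsum(items=[16, 19, 2, 23, 5])
  rsum(items=[19, 2, 23, 5])
    rsum(items=[2, 23, 5])
      rsum(items=[23, 5])
        rsum(items=[5])
          rsum(items=[])
          -> return 0
        -> return 5
      -> return 28
    -> return 30
  -> return 49
-> return 65

Final answer: 65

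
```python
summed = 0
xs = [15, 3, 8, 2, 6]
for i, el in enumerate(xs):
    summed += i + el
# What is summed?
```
Trace:
  summed=0
  summed=15, i=0, el=15
  summed=19, i=1, el=3
  summed=29, i=2, el=8
  summed=34, i=3, el=2
  summed=44, i=4, el=6

Final answer: 44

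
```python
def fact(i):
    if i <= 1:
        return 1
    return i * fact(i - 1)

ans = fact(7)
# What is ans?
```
Call trace:
fact(i=7)
  fact(i=6)
    fact(i=5)
      fact(i=4)
        fact(i=3)
          fact(i=2)
            fact(i=1)
            -> return 1
          -> return 2
        -> return 6
      -> return 24
    -> return 120
  -> return 720
-> return 5040

Final answer: 5040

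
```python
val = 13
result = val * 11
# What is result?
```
Trace:
  val=13
  val=13, result=143

Final answer: 143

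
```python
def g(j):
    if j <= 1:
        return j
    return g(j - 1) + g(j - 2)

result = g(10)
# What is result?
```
Call trace (a repeated sub-call is expanded the first time; later identical calls just restate its return value):
g(j=10)
  g(j=9)
    g(j=8)
      g(j=7)
        g(j=6)
          g(j=5)
            g(j=4)
              g(j=3)
                g(j=2)
                  g(j=1)
                  -> return 1
                  g(j=0)
                  -> return 0
                -> return 1
                g(j=1)
                -> return 1
              -> return 2
              g(j=2) -> return 1  (same call as traced above)
            -> return 3
            g(j=3) -> return 2  (same call as traced above)
          -> return 5
          g(j=4) -> return 3  (same call as traced above)
        -> return 8
        g(j=5) -> return 5  (same call as traced above)
      -> return 13
      g(j=6) -> return 8  (same call as traced above)
    -> return 21
    g(j=7) -> return 13  (same call as traced above)
  -> return 34
  g(j=8) -> return 21  (same call as traced above)
-> return 55

Final answer: 55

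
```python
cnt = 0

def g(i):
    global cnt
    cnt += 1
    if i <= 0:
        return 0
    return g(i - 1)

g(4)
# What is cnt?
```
Call trace:
g(i=4)
  g(i=3)
    g(i=2)
      g(i=1)
        g(i=0)
        -> return 0
      -> return 0
    -> return 0
  -> return 0
-> return 0

cnt is incremented once per call. g is entered once for each i = 4, 3, 2, 1, 0 (the i <= 0 call returns without recursing), i.e. 4 + 1 calls.
cnt = 5

Final answer: 5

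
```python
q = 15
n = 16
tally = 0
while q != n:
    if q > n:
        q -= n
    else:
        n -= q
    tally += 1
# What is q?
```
Trace:
  q=15
  q=15, n=16
  q=15, n=16, tally=0
  q=15, n=1, tally=1
  q=14, n=1, tally=2
  q=13, n=1, tally=3
  q=12, n=1, tally=4
  q=11, n=1, tally=5
  q=10, n=1, tally=6
  q=9, n=1, tally=7
  q=8, n=1, tally=8
  q=7, n=1, tally=9
  q=6, n=1, tally=10
  q=5, n=1, tally=11
  q=4, n=1, tally=12
  q=3, n=1, tally=13
  q=2, n=1, tally=14
  q=1, n=1, tally=15

Final answer: 1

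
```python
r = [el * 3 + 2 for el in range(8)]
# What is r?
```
Trace:
  el=0
  el=1
  el=2
  el=3
  el=4
  el=5
  el=6
  el=7
  r=[2, 5, 8, 11, 14, 17, 20, 23]

Final answer: [2, 5, 8, 11, 14, 17, 20, 23]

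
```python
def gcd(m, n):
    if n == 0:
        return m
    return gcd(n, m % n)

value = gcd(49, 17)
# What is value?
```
Call trace:
gcd(m=49, n=17)
  gcd(m=17, n=15)
    gcd(m=15, n=2)
      gcd(m=2, n=1)
        gcd(m=1, n=0)
        -> return 1
      -> return 1
    -> return 1
  -> return 1
-> return 1

Final answer: 1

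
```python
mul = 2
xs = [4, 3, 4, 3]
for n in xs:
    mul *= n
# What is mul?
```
Trace:
  mul=2
  mul=8, n=4
  mul=24, n=3
  mul=96, n=4
  mul=288, n=3

Final answer: 288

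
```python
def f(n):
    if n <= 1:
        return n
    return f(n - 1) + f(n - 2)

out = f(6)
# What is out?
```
Call trace (a repeated sub-call is expanded the first time; later identical calls just restate its return value):
f(n=6)
  f(n=5)
    f(n=4)
      f(n=3)
        f(n=2)
          f(n=1)
          -> return 1
          f(n=0)
          -> return 0
        -> return 1
        f(n=1)
        -> return 1
      -> return 2
      f(n=2) -> return 1  (same call as traced above)
    -> return 3
    f(n=3) -> return 2  (same call as traced above)
  -> return 5
  f(n=4) -> return 3  (same call as traced above)
-> return 8

Final answer: 8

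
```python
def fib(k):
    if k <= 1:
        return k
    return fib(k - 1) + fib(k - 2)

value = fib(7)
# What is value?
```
Call trace (a repeated sub-call is expanded the first time; later identical calls just restate its return value):
fib(k=7)
  fib(k=6)
    fib(k=5)
      fib(k=4)
        fib(k=3)
          fib(k=2)
            fib(k=1)
            -> return 1
            fib(k=0)
            -> return 0
          -> return 1
          fib(k=1)
          -> return 1
        -> return 2
        fib(k=2) -> return 1  (same call as traced above)
      -> return 3
      fib(k=3) -> return 2  (same call as traced above)
    -> return 5
    fib(k=4) -> return 3  (same call as traced above)
  -> return 8
  fib(k=5) -> return 5  (same call as traced above)
-> return 13

Final answer: 13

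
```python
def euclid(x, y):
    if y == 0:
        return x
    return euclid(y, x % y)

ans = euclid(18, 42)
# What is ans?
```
Call trace:
euclid(x=18, y=42)
  euclid(x=42, y=18)
    euclid(x=18, y=6)
      euclid(x=6, y=0)
      -> return 6
    -> return 6
  -> return 6
-> return 6

Final answer: 6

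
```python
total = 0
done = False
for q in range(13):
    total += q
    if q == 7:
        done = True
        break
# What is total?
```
Trace:
  total=0
  total=0, done=False
  total=0, done=False, q=0
  total=1, done=False, q=1
  total=3, done=False, q=2
  total=6, done=False, q=3
  total=10, done=False, q=4
  total=15, done=False, q=5
  total=21, done=False, q=6
  total=28, done=True, q=7

Final answer: 28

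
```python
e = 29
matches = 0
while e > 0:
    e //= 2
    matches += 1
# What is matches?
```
Trace:
  e=29
  e=29, matches=0
  e=14, matches=1
  e=7, matches=2
  e=3, matches=3
  e=1, matches=4
  e=0, matches=5

Final answer: 5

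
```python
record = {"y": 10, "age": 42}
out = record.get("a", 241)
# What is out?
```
Trace:
  record={'y': 10, 'age': 42}
  record={'y': 10, 'age': 42}, out=241

Final answer: 241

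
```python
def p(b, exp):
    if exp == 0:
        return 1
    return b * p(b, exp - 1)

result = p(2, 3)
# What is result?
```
Call trace:
p(b=2, exp=3)
  p(b=2, exp=2)
    p(b=2, exp=1)
      p(b=2, exp=0)
      -> return 1
    -> return 2
  -> return 4
-> return 8

Final answer: 8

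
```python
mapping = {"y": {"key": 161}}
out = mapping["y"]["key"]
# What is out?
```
Trace:
  mapping={'y': {'key': 161}}
  mapping={'y': {'key': 161}}, out=161

Final answer: 161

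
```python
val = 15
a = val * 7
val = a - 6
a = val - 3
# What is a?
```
Trace:
  val=15
  val=15, a=105
  val=99, a=105
  val=99, a=96

Final answer: 96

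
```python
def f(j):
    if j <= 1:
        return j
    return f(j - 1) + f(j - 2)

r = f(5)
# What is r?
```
Call trace (a repeated sub-call is expanded the first time; later identical calls just restate its return value):
f(j=5)
  f(j=4)
    f(j=3)
      f(j=2)
        f(j=1)
        -> return 1
        f(j=0)
        -> return 0
      -> return 1
      f(j=1)
      -> return 1
    -> return 2
    f(j=2) -> return 1  (same call as traced above)
  -> return 3
  f(j=3) -> return 2  (same call as traced above)
-> return 5

Final answer: 5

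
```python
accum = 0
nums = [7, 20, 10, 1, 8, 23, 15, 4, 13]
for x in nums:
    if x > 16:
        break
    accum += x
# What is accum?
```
Trace:
  accum=0
  accum=7, x=7
  accum=7, x=20

Final answer: 7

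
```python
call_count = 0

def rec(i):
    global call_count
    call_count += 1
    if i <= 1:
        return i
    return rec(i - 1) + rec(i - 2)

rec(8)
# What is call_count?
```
Call trace (a repeated sub-call is expanded the first time; later identical calls just restate its return value):
rec(i=8)
  rec(i=7)
    rec(i=6)
      rec(i=5)
        rec(i=4)
          rec(i=3)
            rec(i=2)
              rec(i=1)
              -> return 1
              rec(i=0)
              -> return 0
            -> return 1
            rec(i=1)
            -> return 1
          -> return 2
          rec(i=2) -> return 1  (same call as traced above)
        -> return 3
        rec(i=3) -> return 2  (same call as traced above)
      -> return 5
      rec(i=4) -> return 3  (same call as traced above)
    -> return 8
    rec(i=5) -> return 5  (same call as traced above)
  -> return 13
  rec(i=6) -> return 8  (same call as traced above)
-> return 21

call_count is incremented once per call, so count the calls in each subtree. Let C(i) = number of calls made by rec(i).
C(0) = C(1) = 1 (base case, no recursion); C(i) = 1 + C(i - 1) + C(i - 2) otherwise.
C(2) = 1 + C(1) + C(0) = 1 + 1 + 1 = 3
C(3) = 1 + C(2) + C(1) = 1 + 3 + 1 = 5
C(4) = 1 + C(3) + C(2) = 1 + 5 + 3 = 9
C(5) = 1 + C(4) + C(3) = 1 + 9 + 5 = 15
C(6) = 1 + C(5) + C(4) = 1 + 15 + 9 = 25
C(7) = 1 + C(6) + C(5) = 1 + 25 + 15 = 41
C(8) = 1 + C(7) + C(6) = 1 + 41 + 25 = 67
call_count = C(8) = 67

Final answer: 67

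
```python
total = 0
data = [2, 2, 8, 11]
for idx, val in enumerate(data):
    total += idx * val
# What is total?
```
Trace:
  total=0
  total=0, idx=0, val=2
  total=2, idx=1, val=2
  total=18, idx=2, val=8
  total=51, idx=3, val=11

Final answer: 51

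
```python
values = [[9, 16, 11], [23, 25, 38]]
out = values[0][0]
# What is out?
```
Trace:
  values=[[9, 16, 11], [23, 25, 38]]
  values=[[9, 16, 11], [23, 25, 38]], out=9

Final answer: 9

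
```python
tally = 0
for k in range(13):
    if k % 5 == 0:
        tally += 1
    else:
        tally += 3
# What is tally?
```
Trace:
  tally=0
  tally=1, k=0
  tally=4, k=1
  tally=7, k=2
  tally=10, k=3
  tally=13, k=4
  tally=14, k=5
  tally=17, k=6
  tally=20, k=7
  tally=23, k=8
  tally=26, k=9
  tally=27, k=10
  tally=30, k=11
  tally=33, k=12

Final answer: 33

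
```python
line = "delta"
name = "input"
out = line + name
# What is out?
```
Trace:
  line='delta'
  line='delta', name='input'
  line='delta', name='input', out='deltainput'

Final answer: 'deltainput'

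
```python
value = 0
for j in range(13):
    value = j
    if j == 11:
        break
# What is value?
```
Trace:
  value=0
  value=0, j=0
  value=1, j=1
  value=2, j=2
  value=3, j=3
  value=4, j=4
  value=5, j=5
  value=6, j=6
  value=7, j=7
  value=8, j=8
  value=9, j=9
  value=10, j=10
  value=11, j=11

Final answer: 11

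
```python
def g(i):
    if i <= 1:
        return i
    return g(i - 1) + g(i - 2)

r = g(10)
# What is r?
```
Call trace (a repeated sub-call is expanded the first time; later identical calls just restate its return value):
g(i=10)
  g(i=9)
    g(i=8)
      g(i=7)
        g(i=6)
          g(i=5)
            g(i=4)
              g(i=3)
                g(i=2)
                  g(i=1)
                  -> return 1
                  g(i=0)
                  -> return 0
                -> return 1
                g(i=1)
                -> return 1
              -> return 2
              g(i=2) -> return 1  (same call as traced above)
            -> return 3
            g(i=3) -> return 2  (same call as traced above)
          -> return 5
          g(i=4) -> return 3  (same call as traced above)
        -> return 8
        g(i=5) -> return 5  (same call as traced above)
      -> return 13
      g(i=6) -> return 8  (same call as traced above)
    -> return 21
    g(i=7) -> return 13  (same call as traced above)
  -> return 34
  g(i=8) -> return 21  (same call as traced above)
-> return 55

Final answer: 55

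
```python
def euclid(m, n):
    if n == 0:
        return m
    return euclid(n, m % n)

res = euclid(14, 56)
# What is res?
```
Call trace:
euclid(m=14, n=56)
  euclid(m=56, n=14)
    euclid(m=14, n=0)
    -> return 14
  -> return 14
-> return 14

Final answer: 14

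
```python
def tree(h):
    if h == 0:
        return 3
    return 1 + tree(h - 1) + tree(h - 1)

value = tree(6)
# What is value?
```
Call trace (a repeated sub-call is expanded the first time; later identical calls just restate its return value):
tree(h=6)
  tree(h=5)
    tree(h=4)
      tree(h=3)
        tree(h=2)
          tree(h=1)
            tree(h=0)
            -> return 3
            tree(h=0)
            -> return 3
          -> return 7
          tree(h=1) -> return 7  (same call as traced above)
        -> return 15
        tree(h=2) -> return 15  (same call as traced above)
      -> return 31
      tree(h=3) -> return 31  (same call as traced above)
    -> return 63
    tree(h=4) -> return 63  (same call as traced above)
  -> return 127
  tree(h=5) -> return 127  (same call as traced above)
-> return 255

Final answer: 255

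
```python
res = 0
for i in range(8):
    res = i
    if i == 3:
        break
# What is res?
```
Trace:
  res=0
  res=0, i=0
  res=1, i=1
  res=2, i=2
  res=3, i=3

Final answer: 3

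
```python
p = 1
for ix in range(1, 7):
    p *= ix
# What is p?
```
Trace:
  p=1
  p=1, ix=1
  p=2, ix=2
  p=6, ix=3
  p=24, ix=4
  p=120, ix=5
  p=720, ix=6

Final answer: 720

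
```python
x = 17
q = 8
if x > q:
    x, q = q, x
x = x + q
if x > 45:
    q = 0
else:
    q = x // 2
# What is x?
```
Trace:
  x=17
  x=17, q=8
  x=8, q=17
  x=25, q=17
  x=25, q=12

Final answer: 25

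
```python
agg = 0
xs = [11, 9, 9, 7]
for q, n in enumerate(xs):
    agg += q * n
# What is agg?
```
Trace:
  agg=0
  agg=0, q=0, n=11
  agg=9, q=1, n=9
  agg=27, q=2, n=9
  agg=48, q=3, n=7

Final answer: 48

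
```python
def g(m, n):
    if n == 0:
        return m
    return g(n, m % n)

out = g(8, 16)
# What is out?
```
Call trace:
g(m=8, n=16)
  g(m=16, n=8)
    g(m=8, n=0)
    -> return 8
  -> return 8
-> return 8

Final answer: 8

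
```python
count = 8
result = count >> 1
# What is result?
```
Trace:
  count=8
  count=8, result=4

Final answer: 4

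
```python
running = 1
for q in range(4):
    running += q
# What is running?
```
Trace:
  running=1
  running=1, q=0
  running=2, q=1
  running=4, q=2
  running=7, q=3

Final answer: 7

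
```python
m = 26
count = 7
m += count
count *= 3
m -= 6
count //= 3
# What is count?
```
Trace:
  m=26
  m=26, count=7
  m=33, count=7
  m=33, count=21
  m=27, count=21
  m=27, count=7

Final answer: 7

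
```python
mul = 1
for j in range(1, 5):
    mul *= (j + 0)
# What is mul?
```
Trace:
  mul=1
  mul=1, j=1
  mul=2, j=2
  mul=6, j=3
  mul=24, j=4

Final answer: 24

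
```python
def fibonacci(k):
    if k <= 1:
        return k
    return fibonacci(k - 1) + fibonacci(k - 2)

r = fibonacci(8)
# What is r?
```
Call trace (a repeated sub-call is expanded the first time; later identical calls just restate its return value):
fibonacci(k=8)
  fibonacci(k=7)
    fibonacci(k=6)
      fibonacci(k=5)
        fibonacci(k=4)
          fibonacci(k=3)
            fibonacci(k=2)
              fibonacci(k=1)
              -> return 1
              fibonacci(k=0)
              -> return 0
            -> return 1
            fibonacci(k=1)
            -> return 1
          -> return 2
          fibonacci(k=2) -> return 1  (same call as traced above)
        -> return 3
        fibonacci(k=3) -> return 2  (same call as traced above)
      -> return 5
      fibonacci(k=4) -> return 3  (same call as traced above)
    -> return 8
    fibonacci(k=5) -> return 5  (same call as traced above)
  -> return 13
  fibonacci(k=6) -> return 8  (same call as traced above)
-> return 21

Final answer: 21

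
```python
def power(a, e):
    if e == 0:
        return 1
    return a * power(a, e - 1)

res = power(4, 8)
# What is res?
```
Call trace:
power(a=4, e=8)
  power(a=4, e=7)
    power(a=4, e=6)
      power(a=4, e=5)
        power(a=4, e=4)
          power(a=4, e=3)
            power(a=4, e=2)
              power(a=4, e=1)
                power(a=4, e=0)
                -> return 1
              -> return 4
            -> return 16
          -> return 64
        -> return 256
      -> return 1024
    -> return 4096
  -> return 16384
-> return 65536

Final answer: 65536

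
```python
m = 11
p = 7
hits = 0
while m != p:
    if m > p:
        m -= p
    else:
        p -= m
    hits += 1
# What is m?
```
Trace:
  m=11
  m=11, p=7
  m=11, p=7, hits=0
  m=4, p=7, hits=1
  m=4, p=3, hits=2
  m=1, p=3, hits=3
  m=1, p=2, hits=4
  m=1, p=1, hits=5

Final answer: 1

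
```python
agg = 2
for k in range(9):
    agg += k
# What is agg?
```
Trace:
  agg=2
  agg=2, k=0
  agg=3, k=1
  agg=5, k=2
  agg=8, k=3
  agg=12, k=4
  agg=17, k=5
  agg=23, k=6
  agg=30, k=7
  agg=38, k=8

Final answer: 38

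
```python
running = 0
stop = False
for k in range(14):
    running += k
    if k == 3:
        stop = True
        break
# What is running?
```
Trace:
  running=0
  running=0, stop=False
  running=0, stop=False, k=0
  running=1, stop=False, k=1
  running=3, stop=False, k=2
  running=6, stop=True, k=3

Final answer: 6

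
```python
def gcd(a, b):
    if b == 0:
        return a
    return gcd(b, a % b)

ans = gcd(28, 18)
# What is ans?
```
Call trace:
gcd(a=28, b=18)
  gcd(a=18, b=10)
    gcd(a=10, b=8)
      gcd(a=8, b=2)
        gcd(a=2, b=0)
        -> return 2
      -> return 2
    -> return 2
  -> return 2
-> return 2

Final answer: 2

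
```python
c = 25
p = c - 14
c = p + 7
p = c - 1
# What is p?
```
Trace:
  c=25
  c=25, p=11
  c=18, p=11
  c=18, p=17

Final answer: 17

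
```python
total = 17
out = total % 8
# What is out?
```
Trace:
  total=17
  total=17, out=1

Final answer: 1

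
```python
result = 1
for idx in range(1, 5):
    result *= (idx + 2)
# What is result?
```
Trace:
  result=1
  result=3, idx=1
  result=12, idx=2
  result=60, idx=3
  result=360, idx=4

Final answer: 360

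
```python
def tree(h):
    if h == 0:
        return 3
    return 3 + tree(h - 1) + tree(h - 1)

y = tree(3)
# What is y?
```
Call trace (a repeated sub-call is expanded the first time; later identical calls just restate its return value):
tree(h=3)
  tree(h=2)
    tree(h=1)
      tree(h=0)
      -> return 3
      tree(h=0)
      -> return 3
    -> return 9
    tree(h=1) -> return 9  (same call as traced above)
  -> return 21
  tree(h=2) -> return 21  (same call as traced above)
-> return 45

Final answer: 45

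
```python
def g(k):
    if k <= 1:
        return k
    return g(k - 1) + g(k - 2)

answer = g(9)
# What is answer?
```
Call trace (a repeated sub-call is expanded the first time; later identical calls just restate its return value):
g(k=9)
  g(k=8)
    g(k=7)
      g(k=6)
        g(k=5)
          g(k=4)
            g(k=3)
              g(k=2)
                g(k=1)
                -> return 1
                g(k=0)
                -> return 0
              -> return 1
              g(k=1)
              -> return 1
            -> return 2
            g(k=2) -> return 1  (same call as traced above)
          -> return 3
          g(k=3) -> return 2  (same call as traced above)
        -> return 5
        g(k=4) -> return 3  (same call as traced above)
      -> return 8
      g(k=5) -> return 5  (same call as traced above)
    -> return 13
    g(k=6) -> return 8  (same call as traced above)
  -> return 21
  g(k=7) -> return 13  (same call as traced above)
-> return 34

Final answer: 34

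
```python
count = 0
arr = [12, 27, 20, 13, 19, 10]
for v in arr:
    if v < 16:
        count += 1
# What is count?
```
Trace:
  count=0
  count=1, v=12
  count=1, v=27
  count=1, v=20
  count=2, v=13
  count=2, v=19
  count=3, v=10

Final answer: 3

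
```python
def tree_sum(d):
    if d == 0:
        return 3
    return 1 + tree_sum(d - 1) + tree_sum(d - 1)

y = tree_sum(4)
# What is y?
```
Call trace (a repeated sub-call is expanded the first time; later identical calls just restate its return value):
tree_sum(d=4)
  tree_sum(d=3)
    tree_sum(d=2)
      tree_sum(d=1)
        tree_sum(d=0)
        -> return 3
        tree_sum(d=0)
        -> return 3
      -> return 7
      tree_sum(d=1) -> return 7  (same call as traced above)
    -> return 15
    tree_sum(d=2) -> return 15  (same call as traced above)
  -> return 31
  tree_sum(d=3) -> return 31  (same call as traced above)
-> return 63

Final answer: 63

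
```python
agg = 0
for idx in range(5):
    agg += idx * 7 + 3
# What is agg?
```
Trace:
  agg=0
  agg=3, idx=0
  agg=13, idx=1
  agg=30, idx=2
  agg=54, idx=3
  agg=85, idx=4

Final answer: 85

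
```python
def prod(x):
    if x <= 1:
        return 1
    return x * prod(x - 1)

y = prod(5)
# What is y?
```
Call trace:
prod(x=5)
  prod(x=4)
    prod(x=3)
      prod(x=2)
        prod(x=1)
        -> return 1
      -> return 2
    -> return 6
  -> return 24
-> return 120

Final answer: 120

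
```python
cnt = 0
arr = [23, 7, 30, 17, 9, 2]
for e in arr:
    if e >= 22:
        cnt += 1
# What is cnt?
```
Trace:
  cnt=0
  cnt=1, e=23
  cnt=1, e=7
  cnt=2, e=30
  cnt=2, e=17
  cnt=2, e=9
  cnt=2, e=2

Final answer: 2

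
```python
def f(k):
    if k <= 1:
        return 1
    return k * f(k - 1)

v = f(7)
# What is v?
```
Call trace:
f(k=7)
  f(k=6)
    f(k=5)
      f(k=4)
        f(k=3)
          f(k=2)
            f(k=1)
            -> return 1
          -> return 2
        -> return 6
      -> return 24
    -> return 120
  -> return 720
-> return 5040

Final answer: 5040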